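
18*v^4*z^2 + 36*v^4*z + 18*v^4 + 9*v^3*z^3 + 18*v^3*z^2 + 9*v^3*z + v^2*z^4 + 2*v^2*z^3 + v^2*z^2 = (3*v + z)*(6*v + z)*(v*z + v)^2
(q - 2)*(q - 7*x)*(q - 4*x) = q^3 - 11*q^2*x - 2*q^2 + 28*q*x^2 + 22*q*x - 56*x^2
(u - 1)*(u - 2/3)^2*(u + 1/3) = u^4 - 2*u^3 + u^2 + 4*u/27 - 4/27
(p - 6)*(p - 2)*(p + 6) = p^3 - 2*p^2 - 36*p + 72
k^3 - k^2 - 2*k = k*(k - 2)*(k + 1)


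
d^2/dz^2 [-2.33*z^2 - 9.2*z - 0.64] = -4.66000000000000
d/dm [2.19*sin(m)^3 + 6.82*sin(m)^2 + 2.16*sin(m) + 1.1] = (6.57*sin(m)^2 + 13.64*sin(m) + 2.16)*cos(m)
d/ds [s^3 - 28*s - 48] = 3*s^2 - 28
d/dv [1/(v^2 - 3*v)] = (3 - 2*v)/(v^2*(v - 3)^2)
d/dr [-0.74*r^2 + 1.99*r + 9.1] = 1.99 - 1.48*r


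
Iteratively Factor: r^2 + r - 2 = (r - 1)*(r + 2)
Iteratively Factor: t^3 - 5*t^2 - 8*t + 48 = (t + 3)*(t^2 - 8*t + 16) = (t - 4)*(t + 3)*(t - 4)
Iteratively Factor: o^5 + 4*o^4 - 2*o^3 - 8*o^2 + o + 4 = (o - 1)*(o^4 + 5*o^3 + 3*o^2 - 5*o - 4) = (o - 1)*(o + 4)*(o^3 + o^2 - o - 1) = (o - 1)^2*(o + 4)*(o^2 + 2*o + 1) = (o - 1)^2*(o + 1)*(o + 4)*(o + 1)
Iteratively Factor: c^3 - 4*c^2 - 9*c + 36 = (c - 4)*(c^2 - 9) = (c - 4)*(c + 3)*(c - 3)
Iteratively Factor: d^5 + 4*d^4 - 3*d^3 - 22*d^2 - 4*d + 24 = (d + 2)*(d^4 + 2*d^3 - 7*d^2 - 8*d + 12) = (d + 2)*(d + 3)*(d^3 - d^2 - 4*d + 4) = (d - 2)*(d + 2)*(d + 3)*(d^2 + d - 2) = (d - 2)*(d + 2)^2*(d + 3)*(d - 1)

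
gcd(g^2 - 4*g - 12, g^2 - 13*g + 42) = g - 6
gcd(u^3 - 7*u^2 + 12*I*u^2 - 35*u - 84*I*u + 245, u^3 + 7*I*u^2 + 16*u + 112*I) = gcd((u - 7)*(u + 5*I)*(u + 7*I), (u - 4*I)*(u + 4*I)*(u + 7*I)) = u + 7*I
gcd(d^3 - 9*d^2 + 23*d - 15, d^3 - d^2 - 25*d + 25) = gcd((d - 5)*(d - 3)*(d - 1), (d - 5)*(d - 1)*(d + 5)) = d^2 - 6*d + 5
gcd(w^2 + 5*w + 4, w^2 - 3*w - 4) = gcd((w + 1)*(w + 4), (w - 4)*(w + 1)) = w + 1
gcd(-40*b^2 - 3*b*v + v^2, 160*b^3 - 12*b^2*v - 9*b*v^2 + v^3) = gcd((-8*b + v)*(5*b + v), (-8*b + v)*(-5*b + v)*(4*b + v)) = -8*b + v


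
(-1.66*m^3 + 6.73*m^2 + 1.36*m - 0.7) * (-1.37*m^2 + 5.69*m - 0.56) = 2.2742*m^5 - 18.6655*m^4 + 37.3601*m^3 + 4.9286*m^2 - 4.7446*m + 0.392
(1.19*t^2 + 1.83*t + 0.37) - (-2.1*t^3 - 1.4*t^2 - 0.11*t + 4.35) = 2.1*t^3 + 2.59*t^2 + 1.94*t - 3.98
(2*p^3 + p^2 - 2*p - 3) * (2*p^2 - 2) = 4*p^5 + 2*p^4 - 8*p^3 - 8*p^2 + 4*p + 6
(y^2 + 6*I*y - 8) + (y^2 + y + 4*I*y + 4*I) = 2*y^2 + y + 10*I*y - 8 + 4*I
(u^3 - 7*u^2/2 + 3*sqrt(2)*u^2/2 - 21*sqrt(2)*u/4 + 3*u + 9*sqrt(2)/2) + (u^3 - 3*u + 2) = 2*u^3 - 7*u^2/2 + 3*sqrt(2)*u^2/2 - 21*sqrt(2)*u/4 + 2 + 9*sqrt(2)/2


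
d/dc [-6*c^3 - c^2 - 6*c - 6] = -18*c^2 - 2*c - 6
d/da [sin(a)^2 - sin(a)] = sin(2*a) - cos(a)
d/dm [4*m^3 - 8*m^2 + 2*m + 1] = 12*m^2 - 16*m + 2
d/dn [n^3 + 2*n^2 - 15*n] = 3*n^2 + 4*n - 15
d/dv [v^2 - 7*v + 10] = 2*v - 7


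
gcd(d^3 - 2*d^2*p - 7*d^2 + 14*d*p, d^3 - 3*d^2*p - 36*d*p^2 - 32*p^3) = 1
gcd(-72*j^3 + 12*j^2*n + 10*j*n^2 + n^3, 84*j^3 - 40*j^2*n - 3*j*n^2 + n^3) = 12*j^2 - 4*j*n - n^2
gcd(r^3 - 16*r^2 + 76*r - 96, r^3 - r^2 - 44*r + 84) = r^2 - 8*r + 12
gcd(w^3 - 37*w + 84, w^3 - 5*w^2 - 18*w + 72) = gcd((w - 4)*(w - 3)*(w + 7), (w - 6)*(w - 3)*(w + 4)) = w - 3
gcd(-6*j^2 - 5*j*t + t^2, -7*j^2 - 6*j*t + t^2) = j + t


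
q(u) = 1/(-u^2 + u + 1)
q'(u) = (2*u - 1)/(-u^2 + u + 1)^2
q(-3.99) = -0.05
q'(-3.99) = -0.03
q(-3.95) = -0.05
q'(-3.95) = -0.03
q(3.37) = -0.14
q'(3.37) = 0.12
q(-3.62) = -0.06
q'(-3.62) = -0.03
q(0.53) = 0.80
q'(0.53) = 0.04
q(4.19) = -0.08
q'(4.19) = 0.05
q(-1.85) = -0.23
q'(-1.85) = -0.26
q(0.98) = 0.98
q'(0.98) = 0.92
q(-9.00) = -0.01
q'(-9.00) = 0.00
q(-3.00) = -0.09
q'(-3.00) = -0.06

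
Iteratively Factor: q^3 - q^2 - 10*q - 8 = (q + 2)*(q^2 - 3*q - 4) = (q + 1)*(q + 2)*(q - 4)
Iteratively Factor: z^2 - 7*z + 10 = (z - 2)*(z - 5)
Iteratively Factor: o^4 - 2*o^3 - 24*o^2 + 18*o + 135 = (o - 5)*(o^3 + 3*o^2 - 9*o - 27) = (o - 5)*(o - 3)*(o^2 + 6*o + 9) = (o - 5)*(o - 3)*(o + 3)*(o + 3)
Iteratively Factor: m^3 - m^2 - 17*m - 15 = (m - 5)*(m^2 + 4*m + 3) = (m - 5)*(m + 3)*(m + 1)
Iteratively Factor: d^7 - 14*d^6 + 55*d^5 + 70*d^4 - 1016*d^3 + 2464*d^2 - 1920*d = (d - 4)*(d^6 - 10*d^5 + 15*d^4 + 130*d^3 - 496*d^2 + 480*d) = (d - 4)*(d - 3)*(d^5 - 7*d^4 - 6*d^3 + 112*d^2 - 160*d) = d*(d - 4)*(d - 3)*(d^4 - 7*d^3 - 6*d^2 + 112*d - 160) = d*(d - 4)^2*(d - 3)*(d^3 - 3*d^2 - 18*d + 40) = d*(d - 4)^2*(d - 3)*(d - 2)*(d^2 - d - 20) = d*(d - 5)*(d - 4)^2*(d - 3)*(d - 2)*(d + 4)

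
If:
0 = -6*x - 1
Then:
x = -1/6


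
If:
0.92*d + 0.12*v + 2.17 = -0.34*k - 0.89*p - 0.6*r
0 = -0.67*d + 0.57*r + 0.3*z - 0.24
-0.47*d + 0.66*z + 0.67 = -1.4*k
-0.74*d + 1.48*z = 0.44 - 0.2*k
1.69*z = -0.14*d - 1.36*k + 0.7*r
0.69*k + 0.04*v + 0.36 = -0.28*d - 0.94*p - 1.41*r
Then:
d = 0.86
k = -0.57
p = -0.79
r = 1.01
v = -22.27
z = 0.80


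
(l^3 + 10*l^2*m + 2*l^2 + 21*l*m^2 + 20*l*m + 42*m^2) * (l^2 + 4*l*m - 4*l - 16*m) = l^5 + 14*l^4*m - 2*l^4 + 61*l^3*m^2 - 28*l^3*m - 8*l^3 + 84*l^2*m^3 - 122*l^2*m^2 - 112*l^2*m - 168*l*m^3 - 488*l*m^2 - 672*m^3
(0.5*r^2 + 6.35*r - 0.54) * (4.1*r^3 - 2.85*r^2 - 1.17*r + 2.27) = 2.05*r^5 + 24.61*r^4 - 20.8965*r^3 - 4.7555*r^2 + 15.0463*r - 1.2258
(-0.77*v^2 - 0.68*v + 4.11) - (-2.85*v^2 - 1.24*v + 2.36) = 2.08*v^2 + 0.56*v + 1.75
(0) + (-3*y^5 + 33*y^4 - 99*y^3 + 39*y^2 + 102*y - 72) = -3*y^5 + 33*y^4 - 99*y^3 + 39*y^2 + 102*y - 72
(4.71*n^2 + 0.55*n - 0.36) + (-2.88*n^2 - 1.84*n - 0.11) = 1.83*n^2 - 1.29*n - 0.47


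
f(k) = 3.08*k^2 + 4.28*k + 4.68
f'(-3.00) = -14.20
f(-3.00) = 19.56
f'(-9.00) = -51.16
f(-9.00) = 215.64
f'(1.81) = 15.43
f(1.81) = 22.52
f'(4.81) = 33.91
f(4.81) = 96.53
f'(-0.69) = 0.03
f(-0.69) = 3.19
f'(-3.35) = -16.36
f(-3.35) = 24.91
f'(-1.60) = -5.58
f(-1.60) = 5.72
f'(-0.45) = 1.51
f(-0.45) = 3.38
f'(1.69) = 14.69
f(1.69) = 20.71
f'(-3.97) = -20.18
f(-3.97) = 36.23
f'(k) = 6.16*k + 4.28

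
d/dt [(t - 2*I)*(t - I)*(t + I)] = 3*t^2 - 4*I*t + 1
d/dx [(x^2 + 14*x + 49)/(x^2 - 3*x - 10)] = (-17*x^2 - 118*x + 7)/(x^4 - 6*x^3 - 11*x^2 + 60*x + 100)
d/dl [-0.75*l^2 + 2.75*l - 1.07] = 2.75 - 1.5*l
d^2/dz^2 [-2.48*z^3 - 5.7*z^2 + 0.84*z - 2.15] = -14.88*z - 11.4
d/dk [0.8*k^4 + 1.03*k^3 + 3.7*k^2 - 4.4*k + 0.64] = 3.2*k^3 + 3.09*k^2 + 7.4*k - 4.4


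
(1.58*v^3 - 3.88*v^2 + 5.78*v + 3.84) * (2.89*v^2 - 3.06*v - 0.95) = 4.5662*v^5 - 16.048*v^4 + 27.076*v^3 - 2.9032*v^2 - 17.2414*v - 3.648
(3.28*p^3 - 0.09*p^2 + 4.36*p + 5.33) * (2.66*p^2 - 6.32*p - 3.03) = 8.7248*p^5 - 20.969*p^4 + 2.228*p^3 - 13.1047*p^2 - 46.8964*p - 16.1499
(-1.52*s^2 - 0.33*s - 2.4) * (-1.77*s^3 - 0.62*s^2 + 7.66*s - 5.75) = 2.6904*s^5 + 1.5265*s^4 - 7.1906*s^3 + 7.7002*s^2 - 16.4865*s + 13.8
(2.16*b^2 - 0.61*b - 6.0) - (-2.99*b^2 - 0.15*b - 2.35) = 5.15*b^2 - 0.46*b - 3.65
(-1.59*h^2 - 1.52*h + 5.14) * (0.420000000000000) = -0.6678*h^2 - 0.6384*h + 2.1588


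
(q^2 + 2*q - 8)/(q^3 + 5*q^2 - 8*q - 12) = (q + 4)/(q^2 + 7*q + 6)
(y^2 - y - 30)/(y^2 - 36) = (y + 5)/(y + 6)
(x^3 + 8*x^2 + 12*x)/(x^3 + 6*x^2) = (x + 2)/x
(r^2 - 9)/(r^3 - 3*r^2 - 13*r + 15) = (r - 3)/(r^2 - 6*r + 5)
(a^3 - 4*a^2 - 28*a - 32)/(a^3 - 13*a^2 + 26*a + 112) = (a + 2)/(a - 7)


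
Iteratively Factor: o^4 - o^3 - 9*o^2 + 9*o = (o - 3)*(o^3 + 2*o^2 - 3*o) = o*(o - 3)*(o^2 + 2*o - 3) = o*(o - 3)*(o - 1)*(o + 3)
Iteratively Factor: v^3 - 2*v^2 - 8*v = (v + 2)*(v^2 - 4*v) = (v - 4)*(v + 2)*(v)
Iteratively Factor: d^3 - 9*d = (d - 3)*(d^2 + 3*d) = (d - 3)*(d + 3)*(d)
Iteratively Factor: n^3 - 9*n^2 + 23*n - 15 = (n - 1)*(n^2 - 8*n + 15) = (n - 5)*(n - 1)*(n - 3)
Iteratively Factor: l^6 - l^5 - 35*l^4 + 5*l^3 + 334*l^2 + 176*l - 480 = (l + 4)*(l^5 - 5*l^4 - 15*l^3 + 65*l^2 + 74*l - 120) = (l + 2)*(l + 4)*(l^4 - 7*l^3 - l^2 + 67*l - 60) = (l - 4)*(l + 2)*(l + 4)*(l^3 - 3*l^2 - 13*l + 15) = (l - 4)*(l - 1)*(l + 2)*(l + 4)*(l^2 - 2*l - 15) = (l - 4)*(l - 1)*(l + 2)*(l + 3)*(l + 4)*(l - 5)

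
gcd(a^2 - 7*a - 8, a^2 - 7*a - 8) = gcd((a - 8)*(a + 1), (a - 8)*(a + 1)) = a^2 - 7*a - 8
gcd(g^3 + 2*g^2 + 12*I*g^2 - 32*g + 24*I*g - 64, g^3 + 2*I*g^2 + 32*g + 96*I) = g + 4*I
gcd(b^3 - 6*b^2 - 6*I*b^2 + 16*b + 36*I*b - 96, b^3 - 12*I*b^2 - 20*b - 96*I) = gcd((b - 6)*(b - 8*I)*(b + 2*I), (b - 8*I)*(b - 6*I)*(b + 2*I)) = b^2 - 6*I*b + 16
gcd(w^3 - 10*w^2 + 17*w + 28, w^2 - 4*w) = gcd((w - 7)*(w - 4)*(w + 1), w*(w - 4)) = w - 4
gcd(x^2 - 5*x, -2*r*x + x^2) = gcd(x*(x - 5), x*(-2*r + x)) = x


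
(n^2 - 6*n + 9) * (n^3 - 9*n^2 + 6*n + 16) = n^5 - 15*n^4 + 69*n^3 - 101*n^2 - 42*n + 144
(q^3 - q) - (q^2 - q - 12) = q^3 - q^2 + 12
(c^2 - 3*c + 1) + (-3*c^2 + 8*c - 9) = -2*c^2 + 5*c - 8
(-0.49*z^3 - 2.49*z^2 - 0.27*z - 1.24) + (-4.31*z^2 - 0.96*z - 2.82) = -0.49*z^3 - 6.8*z^2 - 1.23*z - 4.06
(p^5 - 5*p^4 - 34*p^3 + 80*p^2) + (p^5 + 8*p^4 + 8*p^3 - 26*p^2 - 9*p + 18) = 2*p^5 + 3*p^4 - 26*p^3 + 54*p^2 - 9*p + 18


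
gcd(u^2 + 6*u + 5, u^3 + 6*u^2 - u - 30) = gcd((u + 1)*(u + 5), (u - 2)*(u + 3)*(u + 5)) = u + 5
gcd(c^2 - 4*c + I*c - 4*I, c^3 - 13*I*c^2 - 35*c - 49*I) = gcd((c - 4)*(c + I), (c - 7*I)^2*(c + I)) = c + I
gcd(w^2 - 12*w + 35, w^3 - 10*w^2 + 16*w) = 1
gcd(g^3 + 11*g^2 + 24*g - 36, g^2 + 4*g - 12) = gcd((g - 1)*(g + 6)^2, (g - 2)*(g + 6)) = g + 6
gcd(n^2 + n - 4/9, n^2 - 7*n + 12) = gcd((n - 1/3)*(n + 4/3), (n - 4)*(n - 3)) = 1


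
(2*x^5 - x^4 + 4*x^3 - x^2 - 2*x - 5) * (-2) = -4*x^5 + 2*x^4 - 8*x^3 + 2*x^2 + 4*x + 10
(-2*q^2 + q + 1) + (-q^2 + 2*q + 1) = -3*q^2 + 3*q + 2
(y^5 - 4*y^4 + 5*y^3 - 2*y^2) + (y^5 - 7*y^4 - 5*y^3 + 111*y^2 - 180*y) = 2*y^5 - 11*y^4 + 109*y^2 - 180*y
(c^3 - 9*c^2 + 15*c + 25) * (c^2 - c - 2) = c^5 - 10*c^4 + 22*c^3 + 28*c^2 - 55*c - 50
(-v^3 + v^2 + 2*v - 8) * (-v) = v^4 - v^3 - 2*v^2 + 8*v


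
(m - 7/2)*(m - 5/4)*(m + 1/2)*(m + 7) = m^4 + 11*m^3/4 - 111*m^2/4 + 259*m/16 + 245/16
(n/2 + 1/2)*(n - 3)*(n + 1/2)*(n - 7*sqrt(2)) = n^4/2 - 7*sqrt(2)*n^3/2 - 3*n^3/4 - 2*n^2 + 21*sqrt(2)*n^2/4 - 3*n/4 + 14*sqrt(2)*n + 21*sqrt(2)/4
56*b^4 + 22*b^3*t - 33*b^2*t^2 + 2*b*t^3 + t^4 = (-4*b + t)*(-2*b + t)*(b + t)*(7*b + t)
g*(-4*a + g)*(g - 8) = -4*a*g^2 + 32*a*g + g^3 - 8*g^2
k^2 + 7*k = k*(k + 7)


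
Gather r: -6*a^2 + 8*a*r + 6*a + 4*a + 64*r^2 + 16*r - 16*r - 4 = -6*a^2 + 8*a*r + 10*a + 64*r^2 - 4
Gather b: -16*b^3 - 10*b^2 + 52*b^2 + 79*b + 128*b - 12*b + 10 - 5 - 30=-16*b^3 + 42*b^2 + 195*b - 25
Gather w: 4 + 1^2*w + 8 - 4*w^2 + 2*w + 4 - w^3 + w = -w^3 - 4*w^2 + 4*w + 16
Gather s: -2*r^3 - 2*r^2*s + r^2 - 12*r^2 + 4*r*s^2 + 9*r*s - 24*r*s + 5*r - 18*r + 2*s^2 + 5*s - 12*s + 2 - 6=-2*r^3 - 11*r^2 - 13*r + s^2*(4*r + 2) + s*(-2*r^2 - 15*r - 7) - 4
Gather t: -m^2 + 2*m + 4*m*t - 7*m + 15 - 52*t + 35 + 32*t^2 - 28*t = -m^2 - 5*m + 32*t^2 + t*(4*m - 80) + 50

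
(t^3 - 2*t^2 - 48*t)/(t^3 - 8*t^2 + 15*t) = (t^2 - 2*t - 48)/(t^2 - 8*t + 15)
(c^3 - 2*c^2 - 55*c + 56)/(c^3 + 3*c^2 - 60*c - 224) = (c - 1)/(c + 4)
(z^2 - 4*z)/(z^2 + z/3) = 3*(z - 4)/(3*z + 1)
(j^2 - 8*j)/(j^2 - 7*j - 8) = j/(j + 1)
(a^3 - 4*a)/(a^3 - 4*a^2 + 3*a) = (a^2 - 4)/(a^2 - 4*a + 3)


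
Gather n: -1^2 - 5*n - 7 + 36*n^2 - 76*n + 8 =36*n^2 - 81*n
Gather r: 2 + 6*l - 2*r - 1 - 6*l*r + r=6*l + r*(-6*l - 1) + 1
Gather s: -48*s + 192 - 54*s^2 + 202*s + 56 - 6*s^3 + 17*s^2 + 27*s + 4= -6*s^3 - 37*s^2 + 181*s + 252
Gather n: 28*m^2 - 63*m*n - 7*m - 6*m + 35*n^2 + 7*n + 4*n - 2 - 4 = 28*m^2 - 13*m + 35*n^2 + n*(11 - 63*m) - 6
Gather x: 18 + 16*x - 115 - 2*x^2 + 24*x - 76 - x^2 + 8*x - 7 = -3*x^2 + 48*x - 180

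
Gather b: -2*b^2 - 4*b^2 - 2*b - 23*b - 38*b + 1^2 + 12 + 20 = -6*b^2 - 63*b + 33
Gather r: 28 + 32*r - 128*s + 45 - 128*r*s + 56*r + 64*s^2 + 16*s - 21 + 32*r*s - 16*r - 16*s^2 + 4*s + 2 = r*(72 - 96*s) + 48*s^2 - 108*s + 54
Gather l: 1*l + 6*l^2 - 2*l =6*l^2 - l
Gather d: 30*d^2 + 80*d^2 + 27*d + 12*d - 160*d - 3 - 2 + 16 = 110*d^2 - 121*d + 11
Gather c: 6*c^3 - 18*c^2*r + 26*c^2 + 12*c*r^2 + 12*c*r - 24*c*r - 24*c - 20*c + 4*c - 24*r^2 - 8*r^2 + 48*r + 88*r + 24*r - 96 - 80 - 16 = 6*c^3 + c^2*(26 - 18*r) + c*(12*r^2 - 12*r - 40) - 32*r^2 + 160*r - 192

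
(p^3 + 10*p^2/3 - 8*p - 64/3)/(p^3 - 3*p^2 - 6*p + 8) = (3*p^2 + 4*p - 32)/(3*(p^2 - 5*p + 4))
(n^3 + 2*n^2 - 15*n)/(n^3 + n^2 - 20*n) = (n - 3)/(n - 4)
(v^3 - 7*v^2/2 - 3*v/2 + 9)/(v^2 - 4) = (2*v^2 - 3*v - 9)/(2*(v + 2))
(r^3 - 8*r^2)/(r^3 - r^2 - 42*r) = r*(8 - r)/(-r^2 + r + 42)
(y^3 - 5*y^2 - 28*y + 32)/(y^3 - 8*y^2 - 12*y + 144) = (y^2 - 9*y + 8)/(y^2 - 12*y + 36)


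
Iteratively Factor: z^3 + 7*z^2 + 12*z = (z)*(z^2 + 7*z + 12) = z*(z + 4)*(z + 3)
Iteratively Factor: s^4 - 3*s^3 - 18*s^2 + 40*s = (s)*(s^3 - 3*s^2 - 18*s + 40) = s*(s - 5)*(s^2 + 2*s - 8) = s*(s - 5)*(s + 4)*(s - 2)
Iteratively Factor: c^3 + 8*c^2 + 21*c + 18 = (c + 3)*(c^2 + 5*c + 6) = (c + 2)*(c + 3)*(c + 3)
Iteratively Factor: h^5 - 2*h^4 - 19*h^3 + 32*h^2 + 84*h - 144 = (h - 4)*(h^4 + 2*h^3 - 11*h^2 - 12*h + 36) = (h - 4)*(h - 2)*(h^3 + 4*h^2 - 3*h - 18) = (h - 4)*(h - 2)^2*(h^2 + 6*h + 9) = (h - 4)*(h - 2)^2*(h + 3)*(h + 3)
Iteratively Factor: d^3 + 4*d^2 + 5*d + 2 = (d + 1)*(d^2 + 3*d + 2) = (d + 1)^2*(d + 2)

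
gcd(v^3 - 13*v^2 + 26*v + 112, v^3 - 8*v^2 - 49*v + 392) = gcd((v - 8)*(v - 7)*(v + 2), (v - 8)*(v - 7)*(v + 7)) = v^2 - 15*v + 56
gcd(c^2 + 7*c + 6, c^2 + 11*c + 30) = c + 6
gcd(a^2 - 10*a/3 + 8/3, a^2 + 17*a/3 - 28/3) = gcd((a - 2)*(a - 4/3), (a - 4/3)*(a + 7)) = a - 4/3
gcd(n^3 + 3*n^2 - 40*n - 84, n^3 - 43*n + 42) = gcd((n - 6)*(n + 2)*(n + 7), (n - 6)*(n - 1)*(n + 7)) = n^2 + n - 42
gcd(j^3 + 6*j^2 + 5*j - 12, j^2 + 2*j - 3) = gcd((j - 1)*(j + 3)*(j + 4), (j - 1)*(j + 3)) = j^2 + 2*j - 3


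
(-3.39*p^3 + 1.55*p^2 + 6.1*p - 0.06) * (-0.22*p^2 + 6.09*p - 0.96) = 0.7458*p^5 - 20.9861*p^4 + 11.3519*p^3 + 35.6742*p^2 - 6.2214*p + 0.0576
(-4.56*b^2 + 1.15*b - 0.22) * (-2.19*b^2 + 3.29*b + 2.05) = 9.9864*b^4 - 17.5209*b^3 - 5.0827*b^2 + 1.6337*b - 0.451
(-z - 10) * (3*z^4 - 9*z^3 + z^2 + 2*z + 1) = -3*z^5 - 21*z^4 + 89*z^3 - 12*z^2 - 21*z - 10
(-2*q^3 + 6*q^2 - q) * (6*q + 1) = -12*q^4 + 34*q^3 - q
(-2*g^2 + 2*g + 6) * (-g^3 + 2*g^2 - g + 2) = 2*g^5 - 6*g^4 + 6*g^2 - 2*g + 12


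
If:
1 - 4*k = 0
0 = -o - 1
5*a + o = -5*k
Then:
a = -1/20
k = 1/4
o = -1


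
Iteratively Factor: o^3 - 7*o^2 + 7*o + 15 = (o - 3)*(o^2 - 4*o - 5) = (o - 3)*(o + 1)*(o - 5)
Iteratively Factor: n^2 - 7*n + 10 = (n - 2)*(n - 5)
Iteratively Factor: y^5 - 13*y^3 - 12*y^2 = (y + 3)*(y^4 - 3*y^3 - 4*y^2) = (y + 1)*(y + 3)*(y^3 - 4*y^2) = (y - 4)*(y + 1)*(y + 3)*(y^2) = y*(y - 4)*(y + 1)*(y + 3)*(y)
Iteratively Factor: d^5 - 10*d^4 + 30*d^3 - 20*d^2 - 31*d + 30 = (d - 3)*(d^4 - 7*d^3 + 9*d^2 + 7*d - 10) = (d - 3)*(d + 1)*(d^3 - 8*d^2 + 17*d - 10) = (d - 3)*(d - 1)*(d + 1)*(d^2 - 7*d + 10) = (d - 3)*(d - 2)*(d - 1)*(d + 1)*(d - 5)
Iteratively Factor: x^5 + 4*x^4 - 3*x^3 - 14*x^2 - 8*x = (x - 2)*(x^4 + 6*x^3 + 9*x^2 + 4*x) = x*(x - 2)*(x^3 + 6*x^2 + 9*x + 4) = x*(x - 2)*(x + 4)*(x^2 + 2*x + 1) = x*(x - 2)*(x + 1)*(x + 4)*(x + 1)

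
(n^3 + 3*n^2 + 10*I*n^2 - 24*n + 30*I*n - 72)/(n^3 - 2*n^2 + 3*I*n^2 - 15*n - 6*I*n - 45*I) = (n^2 + 10*I*n - 24)/(n^2 + n*(-5 + 3*I) - 15*I)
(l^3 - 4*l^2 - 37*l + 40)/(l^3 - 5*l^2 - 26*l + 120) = (l^2 - 9*l + 8)/(l^2 - 10*l + 24)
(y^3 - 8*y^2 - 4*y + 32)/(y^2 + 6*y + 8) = (y^2 - 10*y + 16)/(y + 4)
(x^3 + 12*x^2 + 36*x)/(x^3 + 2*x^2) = (x^2 + 12*x + 36)/(x*(x + 2))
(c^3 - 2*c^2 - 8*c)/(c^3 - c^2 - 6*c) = (c - 4)/(c - 3)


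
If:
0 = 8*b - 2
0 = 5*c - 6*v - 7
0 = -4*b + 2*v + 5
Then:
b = 1/4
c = -1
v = -2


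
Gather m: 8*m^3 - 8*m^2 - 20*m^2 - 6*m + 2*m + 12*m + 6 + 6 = 8*m^3 - 28*m^2 + 8*m + 12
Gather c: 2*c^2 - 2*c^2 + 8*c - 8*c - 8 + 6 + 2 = 0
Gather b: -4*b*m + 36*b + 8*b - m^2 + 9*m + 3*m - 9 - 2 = b*(44 - 4*m) - m^2 + 12*m - 11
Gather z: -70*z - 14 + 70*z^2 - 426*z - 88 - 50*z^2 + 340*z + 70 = 20*z^2 - 156*z - 32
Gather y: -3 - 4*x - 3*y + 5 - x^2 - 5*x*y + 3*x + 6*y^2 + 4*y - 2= -x^2 - x + 6*y^2 + y*(1 - 5*x)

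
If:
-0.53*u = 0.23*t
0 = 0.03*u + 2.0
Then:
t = 153.62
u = -66.67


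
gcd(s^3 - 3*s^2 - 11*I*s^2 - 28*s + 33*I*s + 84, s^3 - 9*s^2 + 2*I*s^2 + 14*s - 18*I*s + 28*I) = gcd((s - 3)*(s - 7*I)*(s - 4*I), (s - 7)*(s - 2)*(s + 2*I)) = 1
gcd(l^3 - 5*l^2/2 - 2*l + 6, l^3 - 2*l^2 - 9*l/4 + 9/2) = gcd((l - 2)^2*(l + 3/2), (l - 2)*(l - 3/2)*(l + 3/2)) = l^2 - l/2 - 3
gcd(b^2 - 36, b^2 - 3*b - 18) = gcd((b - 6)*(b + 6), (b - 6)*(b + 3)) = b - 6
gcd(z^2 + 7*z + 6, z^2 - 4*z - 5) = z + 1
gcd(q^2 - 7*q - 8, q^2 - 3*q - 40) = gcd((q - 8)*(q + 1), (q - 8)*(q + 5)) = q - 8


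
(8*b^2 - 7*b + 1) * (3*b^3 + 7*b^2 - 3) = 24*b^5 + 35*b^4 - 46*b^3 - 17*b^2 + 21*b - 3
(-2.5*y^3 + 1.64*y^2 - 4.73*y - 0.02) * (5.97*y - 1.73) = -14.925*y^4 + 14.1158*y^3 - 31.0753*y^2 + 8.0635*y + 0.0346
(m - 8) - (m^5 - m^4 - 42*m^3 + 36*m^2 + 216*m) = -m^5 + m^4 + 42*m^3 - 36*m^2 - 215*m - 8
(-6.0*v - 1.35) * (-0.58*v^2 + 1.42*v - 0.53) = 3.48*v^3 - 7.737*v^2 + 1.263*v + 0.7155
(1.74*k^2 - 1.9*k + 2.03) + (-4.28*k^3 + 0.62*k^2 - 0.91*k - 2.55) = -4.28*k^3 + 2.36*k^2 - 2.81*k - 0.52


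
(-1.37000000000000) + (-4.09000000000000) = -5.46000000000000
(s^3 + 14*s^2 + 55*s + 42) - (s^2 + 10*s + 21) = s^3 + 13*s^2 + 45*s + 21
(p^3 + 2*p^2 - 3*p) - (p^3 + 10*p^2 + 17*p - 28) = -8*p^2 - 20*p + 28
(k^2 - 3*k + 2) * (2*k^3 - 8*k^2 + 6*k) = 2*k^5 - 14*k^4 + 34*k^3 - 34*k^2 + 12*k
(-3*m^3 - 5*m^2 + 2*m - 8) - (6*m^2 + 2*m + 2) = -3*m^3 - 11*m^2 - 10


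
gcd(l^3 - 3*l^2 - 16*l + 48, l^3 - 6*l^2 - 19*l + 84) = l^2 + l - 12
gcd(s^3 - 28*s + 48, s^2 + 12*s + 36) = s + 6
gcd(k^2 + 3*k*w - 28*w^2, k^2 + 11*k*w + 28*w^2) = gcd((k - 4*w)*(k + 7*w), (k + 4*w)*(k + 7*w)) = k + 7*w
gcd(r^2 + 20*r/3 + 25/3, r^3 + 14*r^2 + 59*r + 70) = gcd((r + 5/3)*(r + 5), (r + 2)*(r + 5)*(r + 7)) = r + 5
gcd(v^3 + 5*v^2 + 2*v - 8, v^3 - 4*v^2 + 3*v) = v - 1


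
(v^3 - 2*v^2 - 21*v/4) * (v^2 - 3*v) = v^5 - 5*v^4 + 3*v^3/4 + 63*v^2/4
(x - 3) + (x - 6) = 2*x - 9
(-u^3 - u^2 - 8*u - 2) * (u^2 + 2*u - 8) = -u^5 - 3*u^4 - 2*u^3 - 10*u^2 + 60*u + 16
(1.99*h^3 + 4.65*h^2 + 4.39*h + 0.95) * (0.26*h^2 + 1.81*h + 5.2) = 0.5174*h^5 + 4.8109*h^4 + 19.9059*h^3 + 32.3729*h^2 + 24.5475*h + 4.94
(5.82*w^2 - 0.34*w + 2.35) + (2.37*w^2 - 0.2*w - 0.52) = 8.19*w^2 - 0.54*w + 1.83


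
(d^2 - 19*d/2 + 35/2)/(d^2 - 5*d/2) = (d - 7)/d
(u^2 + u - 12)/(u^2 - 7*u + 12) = (u + 4)/(u - 4)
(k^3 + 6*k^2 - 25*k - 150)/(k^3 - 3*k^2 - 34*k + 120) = (k + 5)/(k - 4)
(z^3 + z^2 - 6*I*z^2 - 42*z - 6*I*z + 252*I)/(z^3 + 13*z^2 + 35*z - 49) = (z^2 - 6*z*(1 + I) + 36*I)/(z^2 + 6*z - 7)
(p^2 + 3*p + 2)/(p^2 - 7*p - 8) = (p + 2)/(p - 8)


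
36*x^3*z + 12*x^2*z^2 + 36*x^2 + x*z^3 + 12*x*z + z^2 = (6*x + z)^2*(x*z + 1)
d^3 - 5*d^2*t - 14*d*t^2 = d*(d - 7*t)*(d + 2*t)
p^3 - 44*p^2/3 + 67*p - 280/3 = (p - 7)*(p - 5)*(p - 8/3)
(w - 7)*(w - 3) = w^2 - 10*w + 21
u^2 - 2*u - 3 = (u - 3)*(u + 1)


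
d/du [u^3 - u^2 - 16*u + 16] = 3*u^2 - 2*u - 16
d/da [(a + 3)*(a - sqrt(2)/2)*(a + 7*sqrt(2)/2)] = 3*a^2 + 6*a + 6*sqrt(2)*a - 7/2 + 9*sqrt(2)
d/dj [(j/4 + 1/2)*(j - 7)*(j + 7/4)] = 3*j^2/4 - 13*j/8 - 91/16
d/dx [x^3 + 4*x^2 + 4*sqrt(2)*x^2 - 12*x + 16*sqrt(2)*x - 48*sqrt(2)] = 3*x^2 + 8*x + 8*sqrt(2)*x - 12 + 16*sqrt(2)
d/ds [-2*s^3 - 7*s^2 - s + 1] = -6*s^2 - 14*s - 1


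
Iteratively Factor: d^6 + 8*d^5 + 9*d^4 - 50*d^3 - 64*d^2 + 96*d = (d - 1)*(d^5 + 9*d^4 + 18*d^3 - 32*d^2 - 96*d) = d*(d - 1)*(d^4 + 9*d^3 + 18*d^2 - 32*d - 96) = d*(d - 1)*(d + 4)*(d^3 + 5*d^2 - 2*d - 24) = d*(d - 2)*(d - 1)*(d + 4)*(d^2 + 7*d + 12) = d*(d - 2)*(d - 1)*(d + 3)*(d + 4)*(d + 4)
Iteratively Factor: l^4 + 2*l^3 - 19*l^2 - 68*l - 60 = (l + 2)*(l^3 - 19*l - 30) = (l + 2)^2*(l^2 - 2*l - 15) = (l + 2)^2*(l + 3)*(l - 5)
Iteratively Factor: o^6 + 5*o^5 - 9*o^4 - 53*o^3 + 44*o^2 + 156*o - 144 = (o - 1)*(o^5 + 6*o^4 - 3*o^3 - 56*o^2 - 12*o + 144) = (o - 1)*(o + 3)*(o^4 + 3*o^3 - 12*o^2 - 20*o + 48) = (o - 2)*(o - 1)*(o + 3)*(o^3 + 5*o^2 - 2*o - 24) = (o - 2)*(o - 1)*(o + 3)^2*(o^2 + 2*o - 8) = (o - 2)^2*(o - 1)*(o + 3)^2*(o + 4)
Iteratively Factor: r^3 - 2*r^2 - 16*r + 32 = (r - 4)*(r^2 + 2*r - 8) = (r - 4)*(r + 4)*(r - 2)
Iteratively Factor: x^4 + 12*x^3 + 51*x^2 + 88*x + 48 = (x + 4)*(x^3 + 8*x^2 + 19*x + 12) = (x + 1)*(x + 4)*(x^2 + 7*x + 12) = (x + 1)*(x + 3)*(x + 4)*(x + 4)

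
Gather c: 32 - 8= 24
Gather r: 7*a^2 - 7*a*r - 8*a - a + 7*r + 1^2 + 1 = 7*a^2 - 9*a + r*(7 - 7*a) + 2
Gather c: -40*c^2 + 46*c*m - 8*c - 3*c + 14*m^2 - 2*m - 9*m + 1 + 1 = -40*c^2 + c*(46*m - 11) + 14*m^2 - 11*m + 2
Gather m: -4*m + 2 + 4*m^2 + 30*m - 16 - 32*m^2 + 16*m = -28*m^2 + 42*m - 14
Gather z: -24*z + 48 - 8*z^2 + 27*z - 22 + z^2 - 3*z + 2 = 28 - 7*z^2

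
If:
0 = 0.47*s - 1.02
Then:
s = 2.17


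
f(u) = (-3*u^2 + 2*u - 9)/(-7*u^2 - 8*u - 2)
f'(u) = (2 - 6*u)/(-7*u^2 - 8*u - 2) + (14*u + 8)*(-3*u^2 + 2*u - 9)/(-7*u^2 - 8*u - 2)^2 = 38*(u^2 - 3*u - 2)/(49*u^4 + 112*u^3 + 92*u^2 + 32*u + 4)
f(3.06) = 0.34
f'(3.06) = -0.01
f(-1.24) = 5.66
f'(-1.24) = 15.31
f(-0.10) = 7.27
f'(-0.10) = -39.82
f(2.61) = 0.34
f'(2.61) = -0.02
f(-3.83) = 0.82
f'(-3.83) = 0.17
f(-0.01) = 4.70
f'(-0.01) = -20.29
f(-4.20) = 0.77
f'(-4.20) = 0.13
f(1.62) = 0.41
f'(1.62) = -0.14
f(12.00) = 0.38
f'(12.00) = 0.00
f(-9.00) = 0.54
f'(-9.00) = 0.02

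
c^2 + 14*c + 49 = (c + 7)^2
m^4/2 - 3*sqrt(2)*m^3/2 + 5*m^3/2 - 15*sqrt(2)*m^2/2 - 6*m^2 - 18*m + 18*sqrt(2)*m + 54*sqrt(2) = (m/2 + 1)*(m - 3)*(m + 6)*(m - 3*sqrt(2))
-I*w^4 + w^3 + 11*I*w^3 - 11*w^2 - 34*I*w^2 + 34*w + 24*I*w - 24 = (w - 6)*(w - 4)*(w - 1)*(-I*w + 1)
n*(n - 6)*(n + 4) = n^3 - 2*n^2 - 24*n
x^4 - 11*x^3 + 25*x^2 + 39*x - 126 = (x - 7)*(x - 3)^2*(x + 2)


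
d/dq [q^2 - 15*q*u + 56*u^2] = 2*q - 15*u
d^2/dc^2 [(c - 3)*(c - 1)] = 2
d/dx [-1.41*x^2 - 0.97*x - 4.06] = -2.82*x - 0.97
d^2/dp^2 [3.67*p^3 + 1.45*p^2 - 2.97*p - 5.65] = 22.02*p + 2.9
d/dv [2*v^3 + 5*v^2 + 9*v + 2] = 6*v^2 + 10*v + 9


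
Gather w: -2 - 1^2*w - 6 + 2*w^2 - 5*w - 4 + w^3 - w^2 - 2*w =w^3 + w^2 - 8*w - 12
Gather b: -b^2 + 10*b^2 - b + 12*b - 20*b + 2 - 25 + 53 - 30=9*b^2 - 9*b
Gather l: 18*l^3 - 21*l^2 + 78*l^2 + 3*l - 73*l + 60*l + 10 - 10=18*l^3 + 57*l^2 - 10*l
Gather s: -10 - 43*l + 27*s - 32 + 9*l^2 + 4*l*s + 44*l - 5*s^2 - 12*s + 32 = 9*l^2 + l - 5*s^2 + s*(4*l + 15) - 10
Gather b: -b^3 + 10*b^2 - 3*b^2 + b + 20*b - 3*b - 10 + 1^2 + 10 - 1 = -b^3 + 7*b^2 + 18*b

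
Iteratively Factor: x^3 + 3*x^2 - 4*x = (x + 4)*(x^2 - x) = x*(x + 4)*(x - 1)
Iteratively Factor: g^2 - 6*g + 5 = (g - 5)*(g - 1)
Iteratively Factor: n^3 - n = (n + 1)*(n^2 - n) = n*(n + 1)*(n - 1)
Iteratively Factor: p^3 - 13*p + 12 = (p - 1)*(p^2 + p - 12) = (p - 3)*(p - 1)*(p + 4)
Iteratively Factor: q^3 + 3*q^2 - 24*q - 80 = (q - 5)*(q^2 + 8*q + 16) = (q - 5)*(q + 4)*(q + 4)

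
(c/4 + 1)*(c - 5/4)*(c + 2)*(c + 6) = c^4/4 + 43*c^3/16 + 29*c^2/4 - 7*c/4 - 15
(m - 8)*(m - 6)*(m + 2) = m^3 - 12*m^2 + 20*m + 96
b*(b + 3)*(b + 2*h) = b^3 + 2*b^2*h + 3*b^2 + 6*b*h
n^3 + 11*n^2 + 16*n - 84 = (n - 2)*(n + 6)*(n + 7)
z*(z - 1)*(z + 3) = z^3 + 2*z^2 - 3*z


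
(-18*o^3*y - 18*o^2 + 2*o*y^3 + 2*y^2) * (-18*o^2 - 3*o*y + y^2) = 324*o^5*y + 54*o^4*y^2 + 324*o^4 - 54*o^3*y^3 + 54*o^3*y - 6*o^2*y^4 - 54*o^2*y^2 + 2*o*y^5 - 6*o*y^3 + 2*y^4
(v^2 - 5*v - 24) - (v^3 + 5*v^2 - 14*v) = -v^3 - 4*v^2 + 9*v - 24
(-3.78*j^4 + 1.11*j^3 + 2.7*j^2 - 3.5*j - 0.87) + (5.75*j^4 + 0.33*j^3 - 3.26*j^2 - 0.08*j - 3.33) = 1.97*j^4 + 1.44*j^3 - 0.56*j^2 - 3.58*j - 4.2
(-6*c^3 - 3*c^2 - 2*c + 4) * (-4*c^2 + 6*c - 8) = 24*c^5 - 24*c^4 + 38*c^3 - 4*c^2 + 40*c - 32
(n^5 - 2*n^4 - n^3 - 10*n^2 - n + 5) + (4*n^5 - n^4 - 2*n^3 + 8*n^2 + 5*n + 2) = 5*n^5 - 3*n^4 - 3*n^3 - 2*n^2 + 4*n + 7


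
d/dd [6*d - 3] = 6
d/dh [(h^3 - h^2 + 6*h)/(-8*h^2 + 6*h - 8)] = (-4*h^4 + 6*h^3 + 9*h^2 + 8*h - 24)/(2*(16*h^4 - 24*h^3 + 41*h^2 - 24*h + 16))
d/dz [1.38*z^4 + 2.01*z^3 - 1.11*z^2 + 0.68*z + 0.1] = 5.52*z^3 + 6.03*z^2 - 2.22*z + 0.68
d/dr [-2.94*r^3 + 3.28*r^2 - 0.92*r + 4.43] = -8.82*r^2 + 6.56*r - 0.92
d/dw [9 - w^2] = -2*w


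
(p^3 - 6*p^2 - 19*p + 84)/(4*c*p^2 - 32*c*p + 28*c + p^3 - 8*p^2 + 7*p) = (p^2 + p - 12)/(4*c*p - 4*c + p^2 - p)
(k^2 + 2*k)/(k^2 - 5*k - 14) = k/(k - 7)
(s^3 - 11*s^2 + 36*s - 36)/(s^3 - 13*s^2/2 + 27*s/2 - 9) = 2*(s - 6)/(2*s - 3)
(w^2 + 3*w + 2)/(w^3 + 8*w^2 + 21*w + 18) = (w + 1)/(w^2 + 6*w + 9)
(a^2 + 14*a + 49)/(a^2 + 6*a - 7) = (a + 7)/(a - 1)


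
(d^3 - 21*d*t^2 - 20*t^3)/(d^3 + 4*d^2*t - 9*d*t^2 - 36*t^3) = (-d^2 + 4*d*t + 5*t^2)/(-d^2 + 9*t^2)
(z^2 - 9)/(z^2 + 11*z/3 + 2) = 3*(z - 3)/(3*z + 2)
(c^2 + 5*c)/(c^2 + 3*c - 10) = c/(c - 2)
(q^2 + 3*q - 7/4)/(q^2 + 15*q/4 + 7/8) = 2*(2*q - 1)/(4*q + 1)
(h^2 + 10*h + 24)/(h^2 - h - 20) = (h + 6)/(h - 5)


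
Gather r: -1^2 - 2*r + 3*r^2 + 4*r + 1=3*r^2 + 2*r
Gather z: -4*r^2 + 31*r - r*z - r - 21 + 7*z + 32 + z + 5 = -4*r^2 + 30*r + z*(8 - r) + 16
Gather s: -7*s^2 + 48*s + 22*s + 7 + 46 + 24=-7*s^2 + 70*s + 77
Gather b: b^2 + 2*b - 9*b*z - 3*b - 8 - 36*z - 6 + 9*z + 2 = b^2 + b*(-9*z - 1) - 27*z - 12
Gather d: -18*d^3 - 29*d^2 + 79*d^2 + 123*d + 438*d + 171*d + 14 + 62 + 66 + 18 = -18*d^3 + 50*d^2 + 732*d + 160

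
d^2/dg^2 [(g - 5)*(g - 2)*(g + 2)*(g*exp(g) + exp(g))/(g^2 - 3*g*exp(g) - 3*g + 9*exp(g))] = (g^8 + 3*g^7*exp(g) - 6*g^7 - 54*g^6*exp(g) - 12*g^6 + 288*g^5*exp(g) + 142*g^5 + 54*g^4*exp(2*g) - 402*g^4*exp(g) - 225*g^4 - 504*g^3*exp(2*g) - 1071*g^3*exp(g) - 216*g^3 + 1620*g^2*exp(2*g) + 3528*g^2*exp(g) + 660*g^2 - 1944*g*exp(2*g) - 2052*g*exp(g) - 720*g - 234*exp(2*g) + 144*exp(g) + 360)*exp(g)/(g^6 - 9*g^5*exp(g) - 9*g^5 + 27*g^4*exp(2*g) + 81*g^4*exp(g) + 27*g^4 - 27*g^3*exp(3*g) - 243*g^3*exp(2*g) - 243*g^3*exp(g) - 27*g^3 + 243*g^2*exp(3*g) + 729*g^2*exp(2*g) + 243*g^2*exp(g) - 729*g*exp(3*g) - 729*g*exp(2*g) + 729*exp(3*g))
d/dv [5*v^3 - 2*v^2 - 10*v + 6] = 15*v^2 - 4*v - 10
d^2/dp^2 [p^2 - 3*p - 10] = 2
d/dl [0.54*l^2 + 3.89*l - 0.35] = 1.08*l + 3.89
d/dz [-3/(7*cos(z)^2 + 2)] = -84*sin(2*z)/(7*cos(2*z) + 11)^2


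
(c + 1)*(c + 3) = c^2 + 4*c + 3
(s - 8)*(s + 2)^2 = s^3 - 4*s^2 - 28*s - 32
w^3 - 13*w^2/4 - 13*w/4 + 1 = (w - 4)*(w - 1/4)*(w + 1)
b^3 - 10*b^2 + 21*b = b*(b - 7)*(b - 3)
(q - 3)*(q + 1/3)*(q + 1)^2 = q^4 - 2*q^3/3 - 16*q^2/3 - 14*q/3 - 1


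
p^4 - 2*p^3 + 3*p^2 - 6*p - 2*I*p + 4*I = (p - 2)*(p - I)^2*(p + 2*I)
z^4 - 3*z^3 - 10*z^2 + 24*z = z*(z - 4)*(z - 2)*(z + 3)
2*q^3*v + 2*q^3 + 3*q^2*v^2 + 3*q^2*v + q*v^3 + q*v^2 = (q + v)*(2*q + v)*(q*v + q)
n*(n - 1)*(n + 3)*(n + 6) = n^4 + 8*n^3 + 9*n^2 - 18*n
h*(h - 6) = h^2 - 6*h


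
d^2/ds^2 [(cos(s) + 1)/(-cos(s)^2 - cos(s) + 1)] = (3*(1 - cos(s)^2)^2 + cos(s)^5 + 7*cos(s)^3 + 6*cos(s)^2 - 10*cos(s) - 9)/(cos(s)^2 + cos(s) - 1)^3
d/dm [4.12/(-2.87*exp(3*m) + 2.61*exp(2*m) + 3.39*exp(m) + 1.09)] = (35.4732*exp(2*m) - 21.5064*exp(m) - 13.9668)*exp(m)/(-2.87*exp(3*m) + 2.61*exp(2*m) + 3.39*exp(m) + 1.09)^2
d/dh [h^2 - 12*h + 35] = 2*h - 12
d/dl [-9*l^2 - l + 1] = -18*l - 1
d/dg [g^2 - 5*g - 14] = 2*g - 5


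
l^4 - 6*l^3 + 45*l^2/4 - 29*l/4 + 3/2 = (l - 3)*(l - 2)*(l - 1/2)^2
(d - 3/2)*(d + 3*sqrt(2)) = d^2 - 3*d/2 + 3*sqrt(2)*d - 9*sqrt(2)/2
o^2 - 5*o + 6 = (o - 3)*(o - 2)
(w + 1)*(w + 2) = w^2 + 3*w + 2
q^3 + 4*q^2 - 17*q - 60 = (q - 4)*(q + 3)*(q + 5)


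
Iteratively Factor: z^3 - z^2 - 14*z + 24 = (z + 4)*(z^2 - 5*z + 6) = (z - 2)*(z + 4)*(z - 3)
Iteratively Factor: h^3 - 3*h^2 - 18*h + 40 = (h - 2)*(h^2 - h - 20) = (h - 5)*(h - 2)*(h + 4)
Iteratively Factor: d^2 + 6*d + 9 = (d + 3)*(d + 3)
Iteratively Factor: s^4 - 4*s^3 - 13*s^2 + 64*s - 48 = (s + 4)*(s^3 - 8*s^2 + 19*s - 12) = (s - 4)*(s + 4)*(s^2 - 4*s + 3) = (s - 4)*(s - 1)*(s + 4)*(s - 3)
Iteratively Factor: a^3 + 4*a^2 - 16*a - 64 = (a - 4)*(a^2 + 8*a + 16) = (a - 4)*(a + 4)*(a + 4)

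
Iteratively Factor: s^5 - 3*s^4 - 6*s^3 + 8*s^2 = (s - 4)*(s^4 + s^3 - 2*s^2) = (s - 4)*(s - 1)*(s^3 + 2*s^2) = (s - 4)*(s - 1)*(s + 2)*(s^2) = s*(s - 4)*(s - 1)*(s + 2)*(s)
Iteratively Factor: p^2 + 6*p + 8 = (p + 2)*(p + 4)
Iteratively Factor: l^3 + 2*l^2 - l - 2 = (l + 2)*(l^2 - 1) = (l - 1)*(l + 2)*(l + 1)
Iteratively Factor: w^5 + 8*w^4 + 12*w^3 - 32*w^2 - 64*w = (w - 2)*(w^4 + 10*w^3 + 32*w^2 + 32*w) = (w - 2)*(w + 4)*(w^3 + 6*w^2 + 8*w) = (w - 2)*(w + 2)*(w + 4)*(w^2 + 4*w) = w*(w - 2)*(w + 2)*(w + 4)*(w + 4)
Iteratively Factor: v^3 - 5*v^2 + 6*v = (v - 3)*(v^2 - 2*v) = v*(v - 3)*(v - 2)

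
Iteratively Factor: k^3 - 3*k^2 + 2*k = (k)*(k^2 - 3*k + 2) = k*(k - 2)*(k - 1)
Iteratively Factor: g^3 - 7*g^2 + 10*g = (g - 5)*(g^2 - 2*g) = (g - 5)*(g - 2)*(g)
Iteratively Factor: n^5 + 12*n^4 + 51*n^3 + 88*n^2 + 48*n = (n)*(n^4 + 12*n^3 + 51*n^2 + 88*n + 48) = n*(n + 1)*(n^3 + 11*n^2 + 40*n + 48) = n*(n + 1)*(n + 4)*(n^2 + 7*n + 12) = n*(n + 1)*(n + 4)^2*(n + 3)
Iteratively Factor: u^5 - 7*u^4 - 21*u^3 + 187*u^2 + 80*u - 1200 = (u + 4)*(u^4 - 11*u^3 + 23*u^2 + 95*u - 300) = (u + 3)*(u + 4)*(u^3 - 14*u^2 + 65*u - 100) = (u - 4)*(u + 3)*(u + 4)*(u^2 - 10*u + 25) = (u - 5)*(u - 4)*(u + 3)*(u + 4)*(u - 5)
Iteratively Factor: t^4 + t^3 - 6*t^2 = (t)*(t^3 + t^2 - 6*t) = t*(t - 2)*(t^2 + 3*t) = t^2*(t - 2)*(t + 3)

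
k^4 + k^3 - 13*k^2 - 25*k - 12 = (k - 4)*(k + 1)^2*(k + 3)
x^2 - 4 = (x - 2)*(x + 2)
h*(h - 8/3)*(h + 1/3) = h^3 - 7*h^2/3 - 8*h/9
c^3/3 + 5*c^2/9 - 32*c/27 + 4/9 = (c/3 + 1)*(c - 2/3)^2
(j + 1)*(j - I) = j^2 + j - I*j - I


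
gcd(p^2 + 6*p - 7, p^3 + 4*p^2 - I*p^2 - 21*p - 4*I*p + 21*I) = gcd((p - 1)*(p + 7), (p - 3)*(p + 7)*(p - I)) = p + 7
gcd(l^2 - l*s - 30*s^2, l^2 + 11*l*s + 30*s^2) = l + 5*s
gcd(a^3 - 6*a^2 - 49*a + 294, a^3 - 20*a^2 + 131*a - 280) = a - 7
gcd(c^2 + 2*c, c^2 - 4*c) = c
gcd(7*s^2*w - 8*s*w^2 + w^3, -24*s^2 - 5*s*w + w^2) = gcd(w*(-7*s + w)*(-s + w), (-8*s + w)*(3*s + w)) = 1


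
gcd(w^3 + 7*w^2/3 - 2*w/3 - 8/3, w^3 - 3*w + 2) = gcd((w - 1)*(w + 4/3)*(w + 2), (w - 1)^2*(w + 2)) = w^2 + w - 2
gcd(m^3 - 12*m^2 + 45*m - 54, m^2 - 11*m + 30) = m - 6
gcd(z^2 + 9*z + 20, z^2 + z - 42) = 1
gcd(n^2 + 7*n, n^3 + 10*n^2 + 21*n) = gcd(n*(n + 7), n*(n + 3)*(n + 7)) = n^2 + 7*n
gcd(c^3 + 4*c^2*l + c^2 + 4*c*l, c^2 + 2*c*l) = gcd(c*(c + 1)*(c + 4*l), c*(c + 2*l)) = c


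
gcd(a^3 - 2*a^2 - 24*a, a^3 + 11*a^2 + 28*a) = a^2 + 4*a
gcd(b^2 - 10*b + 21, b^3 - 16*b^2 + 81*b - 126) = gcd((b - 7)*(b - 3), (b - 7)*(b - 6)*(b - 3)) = b^2 - 10*b + 21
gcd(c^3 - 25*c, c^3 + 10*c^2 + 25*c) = c^2 + 5*c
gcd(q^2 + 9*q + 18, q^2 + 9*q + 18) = q^2 + 9*q + 18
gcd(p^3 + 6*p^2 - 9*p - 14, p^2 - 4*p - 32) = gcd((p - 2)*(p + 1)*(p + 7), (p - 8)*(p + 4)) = 1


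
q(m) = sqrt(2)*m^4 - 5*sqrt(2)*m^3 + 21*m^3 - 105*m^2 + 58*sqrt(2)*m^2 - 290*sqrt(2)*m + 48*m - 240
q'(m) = 4*sqrt(2)*m^3 - 15*sqrt(2)*m^2 + 63*m^2 - 210*m + 116*sqrt(2)*m - 290*sqrt(2) + 48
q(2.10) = -945.28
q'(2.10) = -221.95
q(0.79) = -533.00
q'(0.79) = -369.56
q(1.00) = -609.75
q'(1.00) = -360.63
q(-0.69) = -5.33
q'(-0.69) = -312.38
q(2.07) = -938.53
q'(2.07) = -228.01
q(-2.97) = 377.96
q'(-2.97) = -5.25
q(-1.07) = 105.96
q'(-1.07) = -272.04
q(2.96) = -1043.38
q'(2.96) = 14.69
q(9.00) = 14072.72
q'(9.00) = 6732.89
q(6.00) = 1601.62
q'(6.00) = 2088.38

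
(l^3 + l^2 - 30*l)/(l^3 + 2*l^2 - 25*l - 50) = l*(l + 6)/(l^2 + 7*l + 10)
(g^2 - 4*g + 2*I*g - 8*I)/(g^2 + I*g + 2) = (g - 4)/(g - I)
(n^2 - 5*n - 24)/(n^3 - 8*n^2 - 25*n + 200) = (n + 3)/(n^2 - 25)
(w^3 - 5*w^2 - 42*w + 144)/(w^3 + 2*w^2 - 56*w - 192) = (w - 3)/(w + 4)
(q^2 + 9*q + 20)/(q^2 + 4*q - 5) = (q + 4)/(q - 1)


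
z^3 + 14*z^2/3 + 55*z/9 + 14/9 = (z + 1/3)*(z + 2)*(z + 7/3)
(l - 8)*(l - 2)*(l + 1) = l^3 - 9*l^2 + 6*l + 16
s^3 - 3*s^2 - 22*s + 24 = (s - 6)*(s - 1)*(s + 4)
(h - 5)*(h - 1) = h^2 - 6*h + 5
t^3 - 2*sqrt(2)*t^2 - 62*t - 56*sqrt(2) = (t - 7*sqrt(2))*(t + sqrt(2))*(t + 4*sqrt(2))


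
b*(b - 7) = b^2 - 7*b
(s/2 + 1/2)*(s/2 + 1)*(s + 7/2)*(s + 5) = s^4/4 + 23*s^3/8 + 45*s^2/4 + 139*s/8 + 35/4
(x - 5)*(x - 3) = x^2 - 8*x + 15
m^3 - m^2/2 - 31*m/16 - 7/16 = (m - 7/4)*(m + 1/4)*(m + 1)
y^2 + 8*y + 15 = (y + 3)*(y + 5)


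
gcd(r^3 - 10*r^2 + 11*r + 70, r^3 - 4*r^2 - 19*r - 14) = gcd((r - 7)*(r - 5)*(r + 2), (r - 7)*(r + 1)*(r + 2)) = r^2 - 5*r - 14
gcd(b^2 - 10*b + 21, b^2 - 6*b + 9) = b - 3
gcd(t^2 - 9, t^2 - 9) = t^2 - 9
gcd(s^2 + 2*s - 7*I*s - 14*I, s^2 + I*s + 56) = s - 7*I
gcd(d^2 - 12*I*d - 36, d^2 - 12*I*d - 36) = d^2 - 12*I*d - 36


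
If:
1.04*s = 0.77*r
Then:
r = 1.35064935064935*s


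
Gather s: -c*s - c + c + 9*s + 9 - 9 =s*(9 - c)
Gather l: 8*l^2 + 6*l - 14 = 8*l^2 + 6*l - 14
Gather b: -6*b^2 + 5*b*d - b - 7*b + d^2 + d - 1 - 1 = -6*b^2 + b*(5*d - 8) + d^2 + d - 2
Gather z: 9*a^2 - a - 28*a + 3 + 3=9*a^2 - 29*a + 6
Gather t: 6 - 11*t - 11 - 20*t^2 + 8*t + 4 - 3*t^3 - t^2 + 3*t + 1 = -3*t^3 - 21*t^2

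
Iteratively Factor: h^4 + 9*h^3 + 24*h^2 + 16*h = (h + 4)*(h^3 + 5*h^2 + 4*h) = (h + 1)*(h + 4)*(h^2 + 4*h) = h*(h + 1)*(h + 4)*(h + 4)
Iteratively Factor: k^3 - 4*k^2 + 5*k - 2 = (k - 1)*(k^2 - 3*k + 2) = (k - 1)^2*(k - 2)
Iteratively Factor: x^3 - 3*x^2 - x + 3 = (x - 3)*(x^2 - 1) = (x - 3)*(x - 1)*(x + 1)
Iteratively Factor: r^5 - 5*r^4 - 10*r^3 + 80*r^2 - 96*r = (r - 4)*(r^4 - r^3 - 14*r^2 + 24*r) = (r - 4)*(r - 3)*(r^3 + 2*r^2 - 8*r) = (r - 4)*(r - 3)*(r - 2)*(r^2 + 4*r) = r*(r - 4)*(r - 3)*(r - 2)*(r + 4)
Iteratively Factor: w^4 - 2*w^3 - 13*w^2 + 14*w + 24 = (w + 1)*(w^3 - 3*w^2 - 10*w + 24) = (w - 4)*(w + 1)*(w^2 + w - 6) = (w - 4)*(w + 1)*(w + 3)*(w - 2)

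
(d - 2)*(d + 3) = d^2 + d - 6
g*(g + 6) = g^2 + 6*g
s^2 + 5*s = s*(s + 5)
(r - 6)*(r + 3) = r^2 - 3*r - 18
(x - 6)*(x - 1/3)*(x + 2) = x^3 - 13*x^2/3 - 32*x/3 + 4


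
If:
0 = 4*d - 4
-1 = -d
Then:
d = 1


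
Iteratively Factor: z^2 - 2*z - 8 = (z - 4)*(z + 2)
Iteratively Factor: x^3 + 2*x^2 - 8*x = (x - 2)*(x^2 + 4*x) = (x - 2)*(x + 4)*(x)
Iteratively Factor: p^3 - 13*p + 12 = (p - 1)*(p^2 + p - 12) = (p - 3)*(p - 1)*(p + 4)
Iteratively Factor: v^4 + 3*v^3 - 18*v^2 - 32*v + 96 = (v - 3)*(v^3 + 6*v^2 - 32) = (v - 3)*(v + 4)*(v^2 + 2*v - 8) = (v - 3)*(v + 4)^2*(v - 2)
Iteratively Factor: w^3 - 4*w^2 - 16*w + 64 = (w - 4)*(w^2 - 16) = (w - 4)^2*(w + 4)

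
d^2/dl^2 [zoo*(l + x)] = 0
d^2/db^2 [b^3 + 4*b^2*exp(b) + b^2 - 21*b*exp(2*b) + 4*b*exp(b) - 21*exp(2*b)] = 4*b^2*exp(b) - 84*b*exp(2*b) + 20*b*exp(b) + 6*b - 168*exp(2*b) + 16*exp(b) + 2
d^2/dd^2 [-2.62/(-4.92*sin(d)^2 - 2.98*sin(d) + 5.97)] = (-253.683072*sin(d)^4 - 115.240176*sin(d)^3 + 49.435208*sin(d)^2 + 183.86898*sin(d) + 200.444672)/(4.92*sin(d)^2 + 2.98*sin(d) - 5.97)^3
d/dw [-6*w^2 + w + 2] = 1 - 12*w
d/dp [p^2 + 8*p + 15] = 2*p + 8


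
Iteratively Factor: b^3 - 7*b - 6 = (b + 2)*(b^2 - 2*b - 3) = (b - 3)*(b + 2)*(b + 1)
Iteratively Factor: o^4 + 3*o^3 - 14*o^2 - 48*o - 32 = (o + 4)*(o^3 - o^2 - 10*o - 8) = (o - 4)*(o + 4)*(o^2 + 3*o + 2) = (o - 4)*(o + 1)*(o + 4)*(o + 2)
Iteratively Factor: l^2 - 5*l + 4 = (l - 1)*(l - 4)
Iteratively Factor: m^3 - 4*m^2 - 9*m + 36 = (m + 3)*(m^2 - 7*m + 12) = (m - 3)*(m + 3)*(m - 4)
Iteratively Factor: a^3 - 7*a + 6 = (a - 1)*(a^2 + a - 6) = (a - 1)*(a + 3)*(a - 2)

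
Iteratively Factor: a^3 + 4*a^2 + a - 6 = (a - 1)*(a^2 + 5*a + 6) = (a - 1)*(a + 2)*(a + 3)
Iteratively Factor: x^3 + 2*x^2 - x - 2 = (x - 1)*(x^2 + 3*x + 2) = (x - 1)*(x + 1)*(x + 2)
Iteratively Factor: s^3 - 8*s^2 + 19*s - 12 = (s - 3)*(s^2 - 5*s + 4) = (s - 3)*(s - 1)*(s - 4)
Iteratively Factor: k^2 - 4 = (k + 2)*(k - 2)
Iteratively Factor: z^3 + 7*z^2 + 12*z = (z)*(z^2 + 7*z + 12) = z*(z + 3)*(z + 4)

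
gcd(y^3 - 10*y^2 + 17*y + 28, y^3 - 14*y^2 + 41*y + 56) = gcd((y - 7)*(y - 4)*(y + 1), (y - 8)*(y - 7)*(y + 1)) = y^2 - 6*y - 7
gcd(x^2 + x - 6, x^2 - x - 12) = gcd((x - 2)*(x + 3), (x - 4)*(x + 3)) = x + 3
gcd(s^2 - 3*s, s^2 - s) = s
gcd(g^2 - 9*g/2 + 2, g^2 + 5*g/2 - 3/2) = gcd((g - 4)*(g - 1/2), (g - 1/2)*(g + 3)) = g - 1/2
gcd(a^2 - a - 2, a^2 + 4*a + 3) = a + 1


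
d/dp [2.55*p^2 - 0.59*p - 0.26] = 5.1*p - 0.59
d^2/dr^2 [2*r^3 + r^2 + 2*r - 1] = 12*r + 2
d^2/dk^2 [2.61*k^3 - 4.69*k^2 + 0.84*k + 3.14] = 15.66*k - 9.38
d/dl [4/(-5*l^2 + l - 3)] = 4*(10*l - 1)/(5*l^2 - l + 3)^2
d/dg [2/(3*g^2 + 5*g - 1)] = 2*(-6*g - 5)/(3*g^2 + 5*g - 1)^2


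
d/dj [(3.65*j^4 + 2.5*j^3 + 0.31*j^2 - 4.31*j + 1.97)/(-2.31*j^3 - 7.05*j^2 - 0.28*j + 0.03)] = (-8.4315*j^6 - 51.465*j^5 - 19.9749*j^4 - 20.8742*j^3 - 16.5952*j^2 + 27.7956*j + 0.4223)/(5.3361*j^6 + 32.571*j^5 + 50.9961*j^4 + 3.8094*j^3 - 0.3446*j^2 - 0.0168*j + 0.0009)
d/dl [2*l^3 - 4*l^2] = 2*l*(3*l - 4)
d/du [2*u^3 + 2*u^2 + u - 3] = 6*u^2 + 4*u + 1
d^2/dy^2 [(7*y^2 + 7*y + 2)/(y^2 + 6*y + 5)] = 2*(-35*y^3 - 99*y^2 - 69*y + 27)/(y^6 + 18*y^5 + 123*y^4 + 396*y^3 + 615*y^2 + 450*y + 125)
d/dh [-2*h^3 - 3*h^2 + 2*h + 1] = -6*h^2 - 6*h + 2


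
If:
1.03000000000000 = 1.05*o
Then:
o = 0.98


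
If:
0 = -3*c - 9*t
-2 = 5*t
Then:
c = 6/5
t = -2/5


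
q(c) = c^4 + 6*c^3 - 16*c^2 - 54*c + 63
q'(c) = 4*c^3 + 18*c^2 - 32*c - 54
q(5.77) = 1479.75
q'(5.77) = 1129.03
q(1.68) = -36.46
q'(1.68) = -37.99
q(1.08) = -5.06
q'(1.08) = -62.53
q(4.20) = 309.66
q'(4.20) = 425.47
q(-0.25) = 75.41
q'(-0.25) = -44.94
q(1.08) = -5.06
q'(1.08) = -62.53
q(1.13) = -8.16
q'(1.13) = -61.40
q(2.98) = -2.36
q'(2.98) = 116.34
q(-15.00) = 27648.00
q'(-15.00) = -9024.00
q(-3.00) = 0.00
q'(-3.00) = 96.00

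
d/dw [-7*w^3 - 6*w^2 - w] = -21*w^2 - 12*w - 1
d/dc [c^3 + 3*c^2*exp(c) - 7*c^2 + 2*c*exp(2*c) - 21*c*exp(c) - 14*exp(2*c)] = 3*c^2*exp(c) + 3*c^2 + 4*c*exp(2*c) - 15*c*exp(c) - 14*c - 26*exp(2*c) - 21*exp(c)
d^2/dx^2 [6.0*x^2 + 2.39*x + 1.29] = 12.0000000000000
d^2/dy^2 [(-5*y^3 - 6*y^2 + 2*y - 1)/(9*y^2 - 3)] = 2*(y^3 - 27*y^2 + y - 3)/(27*y^6 - 27*y^4 + 9*y^2 - 1)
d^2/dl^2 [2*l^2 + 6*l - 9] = 4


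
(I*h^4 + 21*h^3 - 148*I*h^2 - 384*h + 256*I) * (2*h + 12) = 2*I*h^5 + 42*h^4 + 12*I*h^4 + 252*h^3 - 296*I*h^3 - 768*h^2 - 1776*I*h^2 - 4608*h + 512*I*h + 3072*I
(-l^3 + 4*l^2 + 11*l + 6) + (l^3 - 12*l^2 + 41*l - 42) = -8*l^2 + 52*l - 36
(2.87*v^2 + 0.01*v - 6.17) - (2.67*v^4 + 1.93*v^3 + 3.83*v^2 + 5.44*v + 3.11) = -2.67*v^4 - 1.93*v^3 - 0.96*v^2 - 5.43*v - 9.28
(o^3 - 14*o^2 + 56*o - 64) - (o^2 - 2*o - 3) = o^3 - 15*o^2 + 58*o - 61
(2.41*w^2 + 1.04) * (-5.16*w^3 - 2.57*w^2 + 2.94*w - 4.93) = -12.4356*w^5 - 6.1937*w^4 + 1.719*w^3 - 14.5541*w^2 + 3.0576*w - 5.1272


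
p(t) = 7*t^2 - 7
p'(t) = 14*t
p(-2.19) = 26.57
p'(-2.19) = -30.66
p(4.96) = 165.21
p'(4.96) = 69.44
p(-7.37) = 373.22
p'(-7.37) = -103.18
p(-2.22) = 27.50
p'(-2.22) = -31.08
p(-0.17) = -6.80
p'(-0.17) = -2.38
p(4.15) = 113.56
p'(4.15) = 58.10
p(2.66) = 42.53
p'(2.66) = 37.24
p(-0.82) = -2.29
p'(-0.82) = -11.48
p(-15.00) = 1568.00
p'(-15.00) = -210.00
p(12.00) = 1001.00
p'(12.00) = 168.00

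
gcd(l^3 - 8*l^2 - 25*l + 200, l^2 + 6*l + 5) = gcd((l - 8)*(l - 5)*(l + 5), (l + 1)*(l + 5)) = l + 5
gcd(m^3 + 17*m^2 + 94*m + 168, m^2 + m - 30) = m + 6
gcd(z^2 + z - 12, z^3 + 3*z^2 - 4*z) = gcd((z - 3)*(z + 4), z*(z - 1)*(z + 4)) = z + 4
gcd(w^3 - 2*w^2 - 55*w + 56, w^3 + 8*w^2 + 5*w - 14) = w^2 + 6*w - 7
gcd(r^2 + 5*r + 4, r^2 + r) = r + 1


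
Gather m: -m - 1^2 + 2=1 - m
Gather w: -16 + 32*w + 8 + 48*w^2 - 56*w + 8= 48*w^2 - 24*w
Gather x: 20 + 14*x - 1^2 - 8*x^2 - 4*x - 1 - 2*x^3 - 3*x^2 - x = -2*x^3 - 11*x^2 + 9*x + 18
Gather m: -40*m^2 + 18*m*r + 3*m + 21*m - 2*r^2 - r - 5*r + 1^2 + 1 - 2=-40*m^2 + m*(18*r + 24) - 2*r^2 - 6*r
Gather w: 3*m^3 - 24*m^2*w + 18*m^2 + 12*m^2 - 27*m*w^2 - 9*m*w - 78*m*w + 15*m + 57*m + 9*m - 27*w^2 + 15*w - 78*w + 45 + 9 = 3*m^3 + 30*m^2 + 81*m + w^2*(-27*m - 27) + w*(-24*m^2 - 87*m - 63) + 54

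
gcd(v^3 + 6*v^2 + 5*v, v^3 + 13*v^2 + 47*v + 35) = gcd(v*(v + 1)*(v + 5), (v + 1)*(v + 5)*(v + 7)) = v^2 + 6*v + 5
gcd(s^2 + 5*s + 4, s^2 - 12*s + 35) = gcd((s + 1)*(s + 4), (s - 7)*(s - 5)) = 1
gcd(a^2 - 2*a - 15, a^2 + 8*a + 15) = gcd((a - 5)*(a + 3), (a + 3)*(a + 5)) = a + 3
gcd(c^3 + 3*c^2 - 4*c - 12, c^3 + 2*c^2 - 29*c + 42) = c - 2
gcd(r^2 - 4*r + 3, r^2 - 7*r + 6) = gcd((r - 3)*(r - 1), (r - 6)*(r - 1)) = r - 1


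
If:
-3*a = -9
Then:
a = 3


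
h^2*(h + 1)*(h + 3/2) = h^4 + 5*h^3/2 + 3*h^2/2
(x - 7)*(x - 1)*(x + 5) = x^3 - 3*x^2 - 33*x + 35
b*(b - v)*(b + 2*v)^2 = b^4 + 3*b^3*v - 4*b*v^3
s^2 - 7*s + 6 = (s - 6)*(s - 1)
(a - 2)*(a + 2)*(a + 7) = a^3 + 7*a^2 - 4*a - 28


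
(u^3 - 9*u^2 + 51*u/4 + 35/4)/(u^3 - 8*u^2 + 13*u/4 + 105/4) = (2*u + 1)/(2*u + 3)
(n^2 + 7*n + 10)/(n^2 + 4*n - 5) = (n + 2)/(n - 1)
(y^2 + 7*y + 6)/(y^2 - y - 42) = (y + 1)/(y - 7)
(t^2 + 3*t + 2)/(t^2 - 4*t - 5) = (t + 2)/(t - 5)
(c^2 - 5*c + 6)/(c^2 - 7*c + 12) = (c - 2)/(c - 4)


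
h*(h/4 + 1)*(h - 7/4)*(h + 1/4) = h^4/4 + 5*h^3/8 - 103*h^2/64 - 7*h/16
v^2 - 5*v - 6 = (v - 6)*(v + 1)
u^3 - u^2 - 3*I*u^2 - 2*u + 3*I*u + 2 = (u - 1)*(u - 2*I)*(u - I)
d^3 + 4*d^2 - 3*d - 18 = (d - 2)*(d + 3)^2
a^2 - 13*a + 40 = (a - 8)*(a - 5)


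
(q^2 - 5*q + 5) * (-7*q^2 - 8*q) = -7*q^4 + 27*q^3 + 5*q^2 - 40*q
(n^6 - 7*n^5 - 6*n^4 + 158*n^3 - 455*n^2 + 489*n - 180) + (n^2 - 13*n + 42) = n^6 - 7*n^5 - 6*n^4 + 158*n^3 - 454*n^2 + 476*n - 138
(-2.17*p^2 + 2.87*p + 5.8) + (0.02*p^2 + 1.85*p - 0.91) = -2.15*p^2 + 4.72*p + 4.89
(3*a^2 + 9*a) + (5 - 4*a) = 3*a^2 + 5*a + 5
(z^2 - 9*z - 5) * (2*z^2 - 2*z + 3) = 2*z^4 - 20*z^3 + 11*z^2 - 17*z - 15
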